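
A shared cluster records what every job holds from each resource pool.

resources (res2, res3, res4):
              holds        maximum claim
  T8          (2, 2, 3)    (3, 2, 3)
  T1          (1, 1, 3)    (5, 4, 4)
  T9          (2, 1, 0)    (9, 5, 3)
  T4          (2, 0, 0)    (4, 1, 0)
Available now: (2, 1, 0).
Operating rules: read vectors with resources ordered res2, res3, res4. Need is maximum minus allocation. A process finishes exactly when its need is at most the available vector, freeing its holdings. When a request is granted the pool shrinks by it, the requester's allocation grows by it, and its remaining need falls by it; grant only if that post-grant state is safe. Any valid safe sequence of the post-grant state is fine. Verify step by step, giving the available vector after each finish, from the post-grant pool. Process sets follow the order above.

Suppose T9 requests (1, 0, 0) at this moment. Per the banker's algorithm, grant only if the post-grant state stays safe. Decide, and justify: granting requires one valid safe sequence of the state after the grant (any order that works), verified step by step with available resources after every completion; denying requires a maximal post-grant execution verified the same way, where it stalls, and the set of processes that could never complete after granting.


GRANT. The post-grant state is safe; one safe sequence: T8, T4, T1, T9.
Key observation: even at the reduced pool (1, 1, 0), T8 fits immediately, so safety survives the grant.
Verifying the post-grant state step by step:
  pool = (1, 1, 0)
  T8 needs (1, 0, 0) <= (1, 1, 0) -> finishes; pool += (2, 2, 3) = (3, 3, 3)
  T4 needs (2, 1, 0) <= (3, 3, 3) -> finishes; pool += (2, 0, 0) = (5, 3, 3)
  T1 needs (4, 3, 1) <= (5, 3, 3) -> finishes; pool += (1, 1, 3) = (6, 4, 6)
  T9 needs (6, 4, 3) <= (6, 4, 6) -> finishes; pool += (3, 1, 0) = (9, 5, 6)


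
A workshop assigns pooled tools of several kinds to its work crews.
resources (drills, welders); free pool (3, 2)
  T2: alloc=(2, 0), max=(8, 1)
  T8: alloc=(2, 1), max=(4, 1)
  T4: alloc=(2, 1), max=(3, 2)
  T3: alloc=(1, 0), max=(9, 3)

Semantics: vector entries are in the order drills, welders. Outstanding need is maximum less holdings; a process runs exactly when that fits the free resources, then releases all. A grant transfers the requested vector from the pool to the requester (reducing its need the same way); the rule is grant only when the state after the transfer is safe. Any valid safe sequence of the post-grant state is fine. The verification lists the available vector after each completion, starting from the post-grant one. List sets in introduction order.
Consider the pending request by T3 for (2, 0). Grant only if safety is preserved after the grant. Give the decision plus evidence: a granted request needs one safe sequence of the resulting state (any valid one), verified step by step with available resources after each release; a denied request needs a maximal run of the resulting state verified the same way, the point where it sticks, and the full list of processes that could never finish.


DENY. Granting would leave the state unsafe.
Key observation: after T4, T8 complete, (5, 4) is the best the pool ever gets, yet each leftover process wants more drills.
On the post-grant state, T4, T8 is a maximal run — nothing extends it. Verifying each step:
  pool = (1, 2)
  T4 needs (1, 1) <= (1, 2) -> finishes; pool += (2, 1) = (3, 3)
  T8 needs (2, 0) <= (3, 3) -> finishes; pool += (2, 1) = (5, 4)
  blocked: T2 wants (6, 1), pool (5, 4) — not enough drills
  blocked: T3 wants (6, 3), pool (5, 4) — not enough drills
Processes that could never finish after the grant: T2 and T3.


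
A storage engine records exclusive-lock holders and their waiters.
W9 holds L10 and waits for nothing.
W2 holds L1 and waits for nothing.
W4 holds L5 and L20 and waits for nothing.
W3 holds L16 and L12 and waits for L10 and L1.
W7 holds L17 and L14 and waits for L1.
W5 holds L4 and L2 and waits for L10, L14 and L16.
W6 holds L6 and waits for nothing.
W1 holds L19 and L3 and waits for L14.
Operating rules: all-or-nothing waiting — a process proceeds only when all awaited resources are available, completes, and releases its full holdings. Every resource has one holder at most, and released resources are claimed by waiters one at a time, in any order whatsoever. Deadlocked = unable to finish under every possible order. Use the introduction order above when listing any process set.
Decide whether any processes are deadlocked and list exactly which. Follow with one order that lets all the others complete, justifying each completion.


No process is deadlocked.
Key observation: the wait graph is acyclic; completion cascades from the unblocked processes through everyone else.
A valid finishing order for the others: W4, W6, W2, W7, W9, W3, W5, W1.
Check, step by step:
  W4 waits on nothing -> runs at once and releases L5 and L20
  W6 waits on nothing -> runs at once and releases L6
  W2 waits on nothing -> runs at once and releases L1
  W7 waits on L1 — all released -> runs and releases L17 and L14
  W9 waits on nothing -> runs at once and releases L10
  W3 waits on L10 and L1 — all released -> runs and releases L16 and L12
  W5 waits on L10, L14 and L16 — all released -> runs and releases L4 and L2
  W1 waits on L14 — all released -> runs and releases L19 and L3


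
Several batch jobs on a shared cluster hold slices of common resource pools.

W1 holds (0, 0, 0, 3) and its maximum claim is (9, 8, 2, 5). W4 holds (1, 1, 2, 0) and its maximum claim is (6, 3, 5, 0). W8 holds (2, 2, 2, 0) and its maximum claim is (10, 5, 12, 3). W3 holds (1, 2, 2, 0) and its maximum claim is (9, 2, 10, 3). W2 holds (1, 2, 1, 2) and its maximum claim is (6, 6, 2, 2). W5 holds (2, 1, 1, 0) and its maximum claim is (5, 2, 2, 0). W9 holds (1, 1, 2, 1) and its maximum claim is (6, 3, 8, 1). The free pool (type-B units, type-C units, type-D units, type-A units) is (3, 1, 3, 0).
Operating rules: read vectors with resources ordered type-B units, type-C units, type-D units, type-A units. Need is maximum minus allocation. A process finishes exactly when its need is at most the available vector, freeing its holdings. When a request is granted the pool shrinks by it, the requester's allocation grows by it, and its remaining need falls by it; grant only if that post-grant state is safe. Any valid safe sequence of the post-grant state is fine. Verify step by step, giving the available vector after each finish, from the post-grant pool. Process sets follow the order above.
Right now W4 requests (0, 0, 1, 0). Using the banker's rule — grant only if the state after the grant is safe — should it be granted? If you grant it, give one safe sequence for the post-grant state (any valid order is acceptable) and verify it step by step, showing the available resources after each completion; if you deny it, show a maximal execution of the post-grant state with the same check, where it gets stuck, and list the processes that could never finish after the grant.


GRANT: granting preserves safety; a valid post-grant sequence is W5, W4, W9, W2, W3, W1, W8.
Key observation: post-grant, (3, 1, 2, 0) remains, and an order beginning with W5 completes everyone.
Verifying the post-grant state step by step:
  pool = (3, 1, 2, 0)
  W5 needs (3, 1, 1, 0) <= (3, 1, 2, 0) -> finishes; pool += (2, 1, 1, 0) = (5, 2, 3, 0)
  W4 needs (5, 2, 2, 0) <= (5, 2, 3, 0) -> finishes; pool += (1, 1, 3, 0) = (6, 3, 6, 0)
  W9 needs (5, 2, 6, 0) <= (6, 3, 6, 0) -> finishes; pool += (1, 1, 2, 1) = (7, 4, 8, 1)
  W2 needs (5, 4, 1, 0) <= (7, 4, 8, 1) -> finishes; pool += (1, 2, 1, 2) = (8, 6, 9, 3)
  W3 needs (8, 0, 8, 3) <= (8, 6, 9, 3) -> finishes; pool += (1, 2, 2, 0) = (9, 8, 11, 3)
  W1 needs (9, 8, 2, 2) <= (9, 8, 11, 3) -> finishes; pool += (0, 0, 0, 3) = (9, 8, 11, 6)
  W8 needs (8, 3, 10, 3) <= (9, 8, 11, 6) -> finishes; pool += (2, 2, 2, 0) = (11, 10, 13, 6)


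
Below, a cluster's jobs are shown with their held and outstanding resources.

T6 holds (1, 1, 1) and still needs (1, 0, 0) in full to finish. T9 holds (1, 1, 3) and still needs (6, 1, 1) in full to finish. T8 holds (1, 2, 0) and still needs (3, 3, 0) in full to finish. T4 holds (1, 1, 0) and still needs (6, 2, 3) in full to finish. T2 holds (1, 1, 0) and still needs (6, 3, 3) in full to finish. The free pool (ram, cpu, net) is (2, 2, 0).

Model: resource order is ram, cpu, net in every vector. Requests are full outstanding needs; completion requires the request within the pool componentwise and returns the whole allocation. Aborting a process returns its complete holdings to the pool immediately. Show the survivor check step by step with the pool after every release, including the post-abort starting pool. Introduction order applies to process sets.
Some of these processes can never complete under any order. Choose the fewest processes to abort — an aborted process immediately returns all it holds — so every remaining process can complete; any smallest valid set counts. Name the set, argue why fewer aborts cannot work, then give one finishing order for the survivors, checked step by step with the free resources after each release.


Minimum abort set: T9 and T4.
Key observation: the returned (2, 2, 3) from T9 and T4 is what brings T2 — unrunnable before, under any order — into play at step 3.
Minimality, checking each single-abort alternative: T6 alone leaves T9 blocked (short on ram); T9 alone leaves T4 blocked (short on ram); T8 alone leaves T9 blocked (short on ram); T4 alone leaves T9 blocked (short on ram); T2 alone leaves T9 blocked (short on ram).
The survivors complete as T6, T8, T2. Walking it through (starting from the post-abort pool):
  pool = (4, 4, 3)
  T6: need (1, 0, 0) fits (4, 4, 3); releases (1, 1, 1), pool now (5, 5, 4)
  T8: need (3, 3, 0) fits (5, 5, 4); releases (1, 2, 0), pool now (6, 7, 4)
  T2: need (6, 3, 3) fits (6, 7, 4); releases (1, 1, 0), pool now (7, 8, 4)


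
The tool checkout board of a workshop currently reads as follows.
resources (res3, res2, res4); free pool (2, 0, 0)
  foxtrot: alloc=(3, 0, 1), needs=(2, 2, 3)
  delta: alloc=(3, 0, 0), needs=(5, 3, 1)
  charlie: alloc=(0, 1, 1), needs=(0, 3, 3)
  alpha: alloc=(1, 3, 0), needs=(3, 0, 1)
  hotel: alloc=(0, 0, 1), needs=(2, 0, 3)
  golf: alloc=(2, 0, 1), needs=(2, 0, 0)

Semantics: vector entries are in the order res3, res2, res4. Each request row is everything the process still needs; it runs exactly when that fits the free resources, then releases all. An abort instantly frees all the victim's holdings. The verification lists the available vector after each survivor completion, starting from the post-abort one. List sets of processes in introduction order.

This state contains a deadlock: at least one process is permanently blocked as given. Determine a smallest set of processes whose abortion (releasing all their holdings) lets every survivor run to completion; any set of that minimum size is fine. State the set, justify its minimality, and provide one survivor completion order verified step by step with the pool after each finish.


The answer: abort foxtrot and hotel.
Key observation: the returned (3, 0, 2) from foxtrot and hotel is what brings charlie — unrunnable before, under any order — into play at step 4.
Why nothing smaller works — every single abort fails: foxtrot alone leaves charlie blocked (short on res4); delta alone leaves foxtrot blocked (short on res4); charlie alone leaves foxtrot blocked (short on res4); alpha alone leaves foxtrot blocked (short on res4); hotel alone leaves foxtrot blocked (short on res4); golf alone leaves foxtrot blocked (short on res4).
Survivors finish in the order: alpha, delta, golf, charlie. Verifying each step (pool after the aborts first):
  pool = (5, 0, 2)
  alpha: need (3, 0, 1) fits (5, 0, 2); releases (1, 3, 0), pool now (6, 3, 2)
  delta: need (5, 3, 1) fits (6, 3, 2); releases (3, 0, 0), pool now (9, 3, 2)
  golf: need (2, 0, 0) fits (9, 3, 2); releases (2, 0, 1), pool now (11, 3, 3)
  charlie: need (0, 3, 3) fits (11, 3, 3); releases (0, 1, 1), pool now (11, 4, 4)


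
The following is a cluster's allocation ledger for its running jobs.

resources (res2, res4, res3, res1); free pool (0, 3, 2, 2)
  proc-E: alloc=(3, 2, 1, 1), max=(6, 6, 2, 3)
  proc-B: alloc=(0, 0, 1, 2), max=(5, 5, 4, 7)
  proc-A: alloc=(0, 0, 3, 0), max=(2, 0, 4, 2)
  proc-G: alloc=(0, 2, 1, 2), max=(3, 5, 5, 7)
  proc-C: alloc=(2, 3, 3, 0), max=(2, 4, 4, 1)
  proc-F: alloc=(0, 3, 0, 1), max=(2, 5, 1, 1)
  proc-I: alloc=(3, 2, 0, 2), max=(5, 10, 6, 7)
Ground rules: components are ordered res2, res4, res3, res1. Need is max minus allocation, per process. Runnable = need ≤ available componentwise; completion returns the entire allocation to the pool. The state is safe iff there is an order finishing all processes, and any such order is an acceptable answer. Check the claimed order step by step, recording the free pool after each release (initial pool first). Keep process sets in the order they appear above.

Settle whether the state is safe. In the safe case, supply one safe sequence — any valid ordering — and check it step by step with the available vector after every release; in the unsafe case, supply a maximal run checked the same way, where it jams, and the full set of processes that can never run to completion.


UNSAFE — no complete ordering exists.
Key observation: after proc-C, proc-F, proc-A the pool peaks at (2, 9, 8, 3), and each blocked process is short somewhere: proc-E on res2; proc-B on res2, res1; proc-G on res2, res1; proc-I on res1.
A maximal execution: proc-C, proc-F, proc-A — then nothing else fits. Walking it through:
  pool = (0, 3, 2, 2)
  proc-C: need (0, 1, 1, 1) fits (0, 3, 2, 2); releases (2, 3, 3, 0), pool now (2, 6, 5, 2)
  proc-F: need (2, 2, 1, 0) fits (2, 6, 5, 2); releases (0, 3, 0, 1), pool now (2, 9, 5, 3)
  proc-A: need (2, 0, 1, 2) fits (2, 9, 5, 3); releases (0, 0, 3, 0), pool now (2, 9, 8, 3)
  blocked: proc-E wants (3, 4, 1, 2), pool (2, 9, 8, 3) — not enough res2
  blocked: proc-B wants (5, 5, 3, 5), pool (2, 9, 8, 3) — not enough res2 and res1
  blocked: proc-G wants (3, 3, 4, 5), pool (2, 9, 8, 3) — not enough res2 and res1
  blocked: proc-I wants (2, 8, 6, 5), pool (2, 9, 8, 3) — not enough res1
Never able to finish: proc-E, proc-B, proc-G and proc-I.


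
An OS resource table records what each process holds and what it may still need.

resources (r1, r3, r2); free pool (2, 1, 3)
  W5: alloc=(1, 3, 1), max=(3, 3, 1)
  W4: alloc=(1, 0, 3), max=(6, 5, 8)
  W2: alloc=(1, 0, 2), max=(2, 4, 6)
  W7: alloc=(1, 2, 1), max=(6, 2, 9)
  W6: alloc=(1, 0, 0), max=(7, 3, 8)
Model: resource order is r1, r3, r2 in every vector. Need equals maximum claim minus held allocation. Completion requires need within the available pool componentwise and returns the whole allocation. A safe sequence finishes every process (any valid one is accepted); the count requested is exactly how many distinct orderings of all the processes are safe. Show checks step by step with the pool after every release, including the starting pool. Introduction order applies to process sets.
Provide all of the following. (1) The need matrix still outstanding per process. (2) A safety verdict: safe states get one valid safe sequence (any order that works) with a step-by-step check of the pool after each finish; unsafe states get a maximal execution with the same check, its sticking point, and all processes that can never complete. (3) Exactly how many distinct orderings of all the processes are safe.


(1) Outstanding need per process (order r1, r3, r2):
  W5: (2, 0, 0)
  W4: (5, 5, 5)
  W2: (1, 4, 4)
  W7: (5, 0, 8)
  W6: (6, 3, 8)
(2) The state is UNSAFE.
Key observation: the wall is r1: completing W5, W2 brings the pool only to (4, 4, 6), and all the rest need more.
Going as far as possible: W5, W2; after that, nothing fits. Walking it through:
  pool = (2, 1, 3)
  run W5 (needs (2, 0, 0), free (2, 1, 3)); after release of (1, 3, 1) the pool is (3, 4, 4)
  run W2 (needs (1, 4, 4), free (3, 4, 4)); after release of (1, 0, 2) the pool is (4, 4, 6)
  W4 cannot run: need (5, 5, 5) vs free (4, 4, 6) (insufficient r1 and r3)
  W7 cannot run: need (5, 0, 8) vs free (4, 4, 6) (insufficient r1 and r2)
  W6 cannot run: need (6, 3, 8) vs free (4, 4, 6) (insufficient r1 and r2)
Permanently blocked: W4, W7 and W6.
(3) Exactly 0 of the possible complete orderings are safe sequences.


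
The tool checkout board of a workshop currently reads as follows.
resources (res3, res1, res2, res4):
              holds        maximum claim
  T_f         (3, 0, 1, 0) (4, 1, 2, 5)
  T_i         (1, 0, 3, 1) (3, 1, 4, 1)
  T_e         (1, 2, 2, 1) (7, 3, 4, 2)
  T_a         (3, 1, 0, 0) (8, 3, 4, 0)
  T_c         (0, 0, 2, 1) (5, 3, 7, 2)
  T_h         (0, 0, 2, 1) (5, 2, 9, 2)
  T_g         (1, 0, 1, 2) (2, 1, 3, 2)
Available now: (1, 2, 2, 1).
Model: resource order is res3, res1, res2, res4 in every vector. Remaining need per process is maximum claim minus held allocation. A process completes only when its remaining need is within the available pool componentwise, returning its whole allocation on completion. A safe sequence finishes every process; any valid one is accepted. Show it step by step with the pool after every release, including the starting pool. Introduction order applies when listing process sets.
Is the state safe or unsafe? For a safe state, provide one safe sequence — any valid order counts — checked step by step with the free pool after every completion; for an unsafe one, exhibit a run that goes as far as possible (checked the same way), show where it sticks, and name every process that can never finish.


UNSAFE.
Key observation: after T_g, T_i the pool peaks at (3, 2, 6, 4), and each blocked process is short somewhere: T_f on res4; T_e on res3; T_a on res3; T_c on res3, res1; T_h on res3, res2.
Going as far as possible: T_g, T_i; after that, nothing fits. Check, step by step:
  pool = (1, 2, 2, 1)
  T_g: need (1, 1, 2, 0) fits (1, 2, 2, 1); releases (1, 0, 1, 2), pool now (2, 2, 3, 3)
  T_i: need (2, 1, 1, 0) fits (2, 2, 3, 3); releases (1, 0, 3, 1), pool now (3, 2, 6, 4)
  T_f cannot run: need (1, 1, 1, 5) vs free (3, 2, 6, 4) (insufficient res4)
  T_e cannot run: need (6, 1, 2, 1) vs free (3, 2, 6, 4) (insufficient res3)
  T_a cannot run: need (5, 2, 4, 0) vs free (3, 2, 6, 4) (insufficient res3)
  T_c cannot run: need (5, 3, 5, 1) vs free (3, 2, 6, 4) (insufficient res3 and res1)
  T_h cannot run: need (5, 2, 7, 1) vs free (3, 2, 6, 4) (insufficient res3 and res2)
Never able to finish: T_f, T_e, T_a, T_c and T_h.


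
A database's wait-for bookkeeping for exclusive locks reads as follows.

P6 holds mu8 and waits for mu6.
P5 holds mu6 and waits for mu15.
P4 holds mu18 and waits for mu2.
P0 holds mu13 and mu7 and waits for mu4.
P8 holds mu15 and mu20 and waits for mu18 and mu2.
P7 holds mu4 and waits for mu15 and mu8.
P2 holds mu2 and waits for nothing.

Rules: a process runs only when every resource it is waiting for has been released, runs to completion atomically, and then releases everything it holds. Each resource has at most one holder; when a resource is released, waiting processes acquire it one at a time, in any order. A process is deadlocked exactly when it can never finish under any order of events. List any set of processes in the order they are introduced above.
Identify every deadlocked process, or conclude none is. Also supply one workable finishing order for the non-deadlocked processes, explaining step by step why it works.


The deadlocked set is empty.
Key observation: no waiting chain loops back on itself — every chain ends at a process that waits on nothing, so everyone eventually runs.
A valid finishing order for the others: P2, P4, P8, P5, P6, P7, P0.
Check, step by step:
  P2 waits on nothing -> runs at once and releases mu2
  P4: everything it awaited (mu2) is free; runs, freeing mu18
  P8: everything it awaited (mu18 and mu2) is free; runs, freeing mu15 and mu20
  P5: everything it awaited (mu15) is free; runs, freeing mu6
  P6: everything it awaited (mu6) is free; runs, freeing mu8
  P7: everything it awaited (mu15 and mu8) is free; runs, freeing mu4
  P0: everything it awaited (mu4) is free; runs, freeing mu13 and mu7


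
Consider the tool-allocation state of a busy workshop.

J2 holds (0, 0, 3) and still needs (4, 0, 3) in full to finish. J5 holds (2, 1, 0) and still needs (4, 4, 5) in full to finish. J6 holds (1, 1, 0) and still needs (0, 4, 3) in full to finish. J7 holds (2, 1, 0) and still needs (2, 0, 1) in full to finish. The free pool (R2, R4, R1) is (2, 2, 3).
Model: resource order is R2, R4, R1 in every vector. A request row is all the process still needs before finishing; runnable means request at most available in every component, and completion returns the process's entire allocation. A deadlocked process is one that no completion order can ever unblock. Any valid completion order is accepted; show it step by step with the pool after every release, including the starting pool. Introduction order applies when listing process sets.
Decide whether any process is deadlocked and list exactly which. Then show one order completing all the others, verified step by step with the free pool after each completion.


The deadlocked set is J5 and J6.
Key observation: the pool after J7, J2 is (4, 3, 6); every surviving request exceeds it in R4, so progress ends there.
The rest can finish in the order J7, J2. Check, step by step:
  pool = (2, 2, 3)
  J7: need (2, 0, 1) fits (2, 2, 3); releases (2, 1, 0), pool now (4, 3, 3)
  J2: need (4, 0, 3) fits (4, 3, 3); releases (0, 0, 3), pool now (4, 3, 6)
The stuck group stays short no matter what:
  J5 still needs (4, 4, 5) but only (4, 3, 6) is free — short on R4
  J6 still needs (0, 4, 3) but only (4, 3, 6) is free — short on R4


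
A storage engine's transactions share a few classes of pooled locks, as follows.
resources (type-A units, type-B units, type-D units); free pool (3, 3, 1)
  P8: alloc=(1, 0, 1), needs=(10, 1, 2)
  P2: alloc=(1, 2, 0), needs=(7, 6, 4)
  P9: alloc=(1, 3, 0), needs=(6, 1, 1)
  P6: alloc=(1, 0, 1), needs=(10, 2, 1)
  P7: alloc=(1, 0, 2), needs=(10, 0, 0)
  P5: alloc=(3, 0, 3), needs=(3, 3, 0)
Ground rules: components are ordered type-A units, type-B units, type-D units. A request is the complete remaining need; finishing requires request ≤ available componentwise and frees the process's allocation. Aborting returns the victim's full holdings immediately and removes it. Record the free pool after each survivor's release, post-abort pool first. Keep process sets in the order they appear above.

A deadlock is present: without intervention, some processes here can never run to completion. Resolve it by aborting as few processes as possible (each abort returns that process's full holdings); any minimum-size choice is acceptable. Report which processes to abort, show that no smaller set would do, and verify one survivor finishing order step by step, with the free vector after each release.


Minimum abort set: P8 and P7.
Key observation: aborting P8 and P7 returns (2, 0, 3), and P6 — hopeless before — runs at step 4 with the returned capacity in the pool.
No one abort is enough; case by case: P8 alone leaves P6 blocked (short on type-A units); P2 alone leaves P8 blocked (short on type-A units); P9 alone leaves P8 blocked (short on type-A units); P6 alone leaves P8 blocked (short on type-A units); P7 alone leaves P8 blocked (short on type-A units); P5 alone leaves P8 blocked (short on type-A units).
The survivors complete as P5, P9, P2, P6. Check, step by step (starting from the post-abort pool):
  pool = (5, 3, 4)
  P5 needs (3, 3, 0) <= (5, 3, 4) -> finishes; pool += (3, 0, 3) = (8, 3, 7)
  P9 needs (6, 1, 1) <= (8, 3, 7) -> finishes; pool += (1, 3, 0) = (9, 6, 7)
  P2 needs (7, 6, 4) <= (9, 6, 7) -> finishes; pool += (1, 2, 0) = (10, 8, 7)
  P6 needs (10, 2, 1) <= (10, 8, 7) -> finishes; pool += (1, 0, 1) = (11, 8, 8)


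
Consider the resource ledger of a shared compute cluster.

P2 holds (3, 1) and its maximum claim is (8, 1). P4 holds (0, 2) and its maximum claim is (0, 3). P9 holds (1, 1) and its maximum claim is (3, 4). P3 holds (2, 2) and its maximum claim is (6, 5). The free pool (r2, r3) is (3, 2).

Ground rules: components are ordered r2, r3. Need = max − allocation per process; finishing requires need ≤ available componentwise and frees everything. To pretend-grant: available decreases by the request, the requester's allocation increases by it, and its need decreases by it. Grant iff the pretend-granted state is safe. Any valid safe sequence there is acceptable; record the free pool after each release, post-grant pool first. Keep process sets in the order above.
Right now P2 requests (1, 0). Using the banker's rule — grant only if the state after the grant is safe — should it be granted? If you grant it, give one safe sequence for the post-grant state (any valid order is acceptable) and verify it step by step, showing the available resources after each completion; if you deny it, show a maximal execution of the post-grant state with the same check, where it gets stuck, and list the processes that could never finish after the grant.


DENY. Granting would leave the state unsafe.
Key observation: the wall is r2: completing P4, P9 brings the pool only to (3, 5), and all the rest need more.
After a pretend grant, a maximal execution: P4, P9 — then nothing else fits. Check, step by step:
  pool = (2, 2)
  P4: need (0, 1) fits (2, 2); releases (0, 2), pool now (2, 4)
  P9: need (2, 3) fits (2, 4); releases (1, 1), pool now (3, 5)
  P2 still needs (4, 0) but only (3, 5) is free — short on r2
  P3 still needs (4, 3) but only (3, 5) is free — short on r2
Had the request been granted, P2 and P3 could never finish.


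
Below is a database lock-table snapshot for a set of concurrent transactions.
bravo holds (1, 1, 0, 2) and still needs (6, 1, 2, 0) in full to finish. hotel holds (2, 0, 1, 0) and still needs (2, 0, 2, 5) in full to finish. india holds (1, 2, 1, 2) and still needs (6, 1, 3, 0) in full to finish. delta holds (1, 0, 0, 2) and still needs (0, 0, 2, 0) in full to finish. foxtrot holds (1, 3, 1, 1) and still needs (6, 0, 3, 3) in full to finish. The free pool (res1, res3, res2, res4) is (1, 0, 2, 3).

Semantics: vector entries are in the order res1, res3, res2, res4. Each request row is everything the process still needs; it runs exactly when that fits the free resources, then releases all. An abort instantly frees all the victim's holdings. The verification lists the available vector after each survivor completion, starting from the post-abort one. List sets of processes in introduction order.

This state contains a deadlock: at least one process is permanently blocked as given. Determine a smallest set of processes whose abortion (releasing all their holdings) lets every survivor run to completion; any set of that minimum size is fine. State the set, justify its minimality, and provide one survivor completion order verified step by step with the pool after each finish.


The answer: abort india and foxtrot.
Key observation: before aborting india and foxtrot, bravo was permanently blocked — no order could ever run it; afterwards it completes at step 3.
Why nothing smaller works — every single abort fails: bravo alone leaves india blocked (short on res1); hotel alone leaves bravo blocked (short on res1 and res3); india alone leaves bravo blocked (short on res1); delta alone leaves bravo blocked (short on res1 and res3); foxtrot alone leaves bravo blocked (short on res1).
Survivors finish in the order: delta, hotel, bravo. Walking it through (pool after the aborts first):
  pool = (3, 5, 4, 6)
  delta: need (0, 0, 2, 0) fits (3, 5, 4, 6); releases (1, 0, 0, 2), pool now (4, 5, 4, 8)
  hotel: need (2, 0, 2, 5) fits (4, 5, 4, 8); releases (2, 0, 1, 0), pool now (6, 5, 5, 8)
  bravo: need (6, 1, 2, 0) fits (6, 5, 5, 8); releases (1, 1, 0, 2), pool now (7, 6, 5, 10)


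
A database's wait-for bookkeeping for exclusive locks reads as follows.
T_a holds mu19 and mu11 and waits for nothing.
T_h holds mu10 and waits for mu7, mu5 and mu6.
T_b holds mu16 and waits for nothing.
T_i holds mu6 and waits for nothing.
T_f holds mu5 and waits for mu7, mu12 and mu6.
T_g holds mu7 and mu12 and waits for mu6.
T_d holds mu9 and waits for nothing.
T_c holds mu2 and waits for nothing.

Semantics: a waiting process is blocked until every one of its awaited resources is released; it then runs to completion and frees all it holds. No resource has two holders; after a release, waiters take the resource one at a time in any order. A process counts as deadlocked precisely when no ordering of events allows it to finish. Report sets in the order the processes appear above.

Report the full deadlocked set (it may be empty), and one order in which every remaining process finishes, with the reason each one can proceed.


The deadlocked set is empty.
Key observation: all waits point, directly or indirectly, at processes that can finish, so nothing is permanently blocked.
A valid finishing order for the others: T_b, T_i, T_g, T_f, T_c, T_d, T_h, T_a.
Step-by-step check:
  T_b waits on nothing -> runs at once and releases mu16
  T_i waits on nothing -> runs at once and releases mu6
  run T_g (all its waits — mu6 — are resolved); releases mu7 and mu12
  run T_f (all its waits — mu7, mu12 and mu6 — are resolved); releases mu5
  T_c waits on nothing -> runs at once and releases mu2
  T_d waits on nothing -> runs at once and releases mu9
  run T_h (all its waits — mu7, mu5 and mu6 — are resolved); releases mu10
  T_a waits on nothing -> runs at once and releases mu19 and mu11


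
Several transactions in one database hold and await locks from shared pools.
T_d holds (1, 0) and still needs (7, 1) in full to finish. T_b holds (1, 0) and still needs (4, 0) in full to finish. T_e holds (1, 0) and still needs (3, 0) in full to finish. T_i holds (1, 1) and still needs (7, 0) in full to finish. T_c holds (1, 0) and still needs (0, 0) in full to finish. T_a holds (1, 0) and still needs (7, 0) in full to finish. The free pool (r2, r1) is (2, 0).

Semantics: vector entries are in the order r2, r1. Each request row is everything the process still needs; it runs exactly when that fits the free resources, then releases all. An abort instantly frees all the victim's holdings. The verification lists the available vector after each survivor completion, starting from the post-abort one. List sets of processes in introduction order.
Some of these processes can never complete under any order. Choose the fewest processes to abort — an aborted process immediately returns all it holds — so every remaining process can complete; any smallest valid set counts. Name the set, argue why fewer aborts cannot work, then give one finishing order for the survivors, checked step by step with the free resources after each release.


The answer: abort T_i and T_a.
Key observation: T_d could never have finished before the abort; with (2, 1) returned by T_i and T_a, it fits at step 4.
Minimality, checking each single-abort alternative: T_d alone leaves T_i blocked (short on r2); T_b alone leaves T_d blocked (short on r2 and r1); T_e alone leaves T_d blocked (short on r2 and r1); T_i alone leaves T_d blocked (short on r2); T_c alone leaves T_d blocked (short on r2 and r1); T_a alone leaves T_d blocked (short on r2 and r1).
One survivor order: T_e, T_b, T_c, T_d. Walking it through (post-abort pool first):
  pool = (4, 1)
  T_e needs (3, 0) <= (4, 1) -> finishes; pool += (1, 0) = (5, 1)
  T_b needs (4, 0) <= (5, 1) -> finishes; pool += (1, 0) = (6, 1)
  T_c needs (0, 0) <= (6, 1) -> finishes; pool += (1, 0) = (7, 1)
  T_d needs (7, 1) <= (7, 1) -> finishes; pool += (1, 0) = (8, 1)


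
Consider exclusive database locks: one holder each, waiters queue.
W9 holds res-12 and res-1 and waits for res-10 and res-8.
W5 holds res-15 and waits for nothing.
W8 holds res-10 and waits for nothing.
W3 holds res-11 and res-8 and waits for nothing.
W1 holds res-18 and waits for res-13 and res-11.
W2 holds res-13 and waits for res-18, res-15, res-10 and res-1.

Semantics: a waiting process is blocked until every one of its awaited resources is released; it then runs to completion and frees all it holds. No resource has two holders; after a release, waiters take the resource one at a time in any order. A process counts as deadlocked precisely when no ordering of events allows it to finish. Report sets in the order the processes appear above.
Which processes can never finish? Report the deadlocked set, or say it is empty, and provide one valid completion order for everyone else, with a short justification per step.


The deadlocked set is W1 and W2.
Key observation: nobody on the ring W1 -> W2 -> W1 can start until another member finishes, which never happens; no other process is dragged down with it.
A valid finishing order for the others: W8, W5, W3, W9.
Step-by-step check:
  W8 waits on nothing -> runs at once and releases res-10
  W5 waits on nothing -> runs at once and releases res-15
  W3 waits on nothing -> runs at once and releases res-11 and res-8
  run W9 (all its waits — res-10 and res-8 — are resolved); releases res-12 and res-1


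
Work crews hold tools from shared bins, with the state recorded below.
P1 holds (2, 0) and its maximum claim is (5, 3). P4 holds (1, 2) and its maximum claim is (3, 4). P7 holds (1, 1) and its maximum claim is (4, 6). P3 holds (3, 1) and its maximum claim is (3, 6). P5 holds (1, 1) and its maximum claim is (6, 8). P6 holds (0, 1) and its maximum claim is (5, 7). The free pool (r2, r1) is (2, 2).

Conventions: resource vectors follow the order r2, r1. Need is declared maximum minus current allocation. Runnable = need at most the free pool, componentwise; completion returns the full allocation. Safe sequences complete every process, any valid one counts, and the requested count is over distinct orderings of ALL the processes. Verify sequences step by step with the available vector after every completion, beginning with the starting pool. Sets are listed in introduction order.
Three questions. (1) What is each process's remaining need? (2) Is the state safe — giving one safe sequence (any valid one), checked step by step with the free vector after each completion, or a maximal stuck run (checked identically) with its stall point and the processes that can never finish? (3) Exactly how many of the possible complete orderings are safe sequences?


(1) Need matrix, components ordered r2, r1:
  P1: (3, 3)
  P4: (2, 2)
  P7: (3, 5)
  P3: (0, 5)
  P5: (5, 7)
  P6: (5, 6)
(2) The state is UNSAFE.
Key observation: once P4, P1 finish, the pool peaks at (5, 4) — and every remaining process still needs more r1 than that.
A maximal execution: P4, P1 — then nothing else fits. Step-by-step check:
  pool = (2, 2)
  P4 needs (2, 2) <= (2, 2) -> finishes; pool += (1, 2) = (3, 4)
  P1 needs (3, 3) <= (3, 4) -> finishes; pool += (2, 0) = (5, 4)
  P7 cannot run: need (3, 5) vs free (5, 4) (insufficient r1)
  P3 cannot run: need (0, 5) vs free (5, 4) (insufficient r1)
  P5 cannot run: need (5, 7) vs free (5, 4) (insufficient r1)
  P6 cannot run: need (5, 6) vs free (5, 4) (insufficient r1)
Permanently blocked: P7, P3, P5 and P6.
(3) Exactly 0 of the possible complete orderings are safe sequences.


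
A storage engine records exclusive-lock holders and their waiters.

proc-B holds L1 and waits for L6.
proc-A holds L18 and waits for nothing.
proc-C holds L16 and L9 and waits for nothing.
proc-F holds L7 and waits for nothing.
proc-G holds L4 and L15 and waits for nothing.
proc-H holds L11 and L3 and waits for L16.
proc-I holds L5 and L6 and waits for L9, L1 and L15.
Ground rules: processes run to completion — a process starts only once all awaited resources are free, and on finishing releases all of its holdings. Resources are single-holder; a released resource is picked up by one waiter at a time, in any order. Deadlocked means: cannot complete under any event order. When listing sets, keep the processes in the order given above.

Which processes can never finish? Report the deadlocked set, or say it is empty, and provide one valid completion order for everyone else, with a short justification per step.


The deadlocked set is proc-B and proc-I.
Key observation: proc-B -> proc-I -> proc-B is a circular wait — nothing in it can go first; no other process is dragged down with it.
The rest can finish in the order proc-G, proc-C, proc-A, proc-F, proc-H.
Step-by-step check:
  proc-G: no waits; runs immediately, freeing L4 and L15
  proc-C: no waits; runs immediately, freeing L16 and L9
  proc-A: no waits; runs immediately, freeing L18
  proc-F: no waits; runs immediately, freeing L7
  run proc-H (all its waits — L16 — are resolved); releases L11 and L3


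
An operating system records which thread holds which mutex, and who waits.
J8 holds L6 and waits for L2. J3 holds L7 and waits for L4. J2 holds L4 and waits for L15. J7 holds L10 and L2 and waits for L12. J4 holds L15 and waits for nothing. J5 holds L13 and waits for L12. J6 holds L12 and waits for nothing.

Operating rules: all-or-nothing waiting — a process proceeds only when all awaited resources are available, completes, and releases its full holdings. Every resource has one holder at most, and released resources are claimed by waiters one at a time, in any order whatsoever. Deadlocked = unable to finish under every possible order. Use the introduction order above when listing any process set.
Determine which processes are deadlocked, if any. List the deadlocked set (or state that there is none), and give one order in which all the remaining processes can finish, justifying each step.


Nothing here is deadlocked.
Key observation: the wait relation is loop-free; peeling off processes with no waits unwinds the whole state.
A valid finishing order for the others: J6, J4, J7, J5, J2, J3, J8.
Check, step by step:
  run J6 (it waits on nothing); releases L12
  run J4 (it waits on nothing); releases L15
  J7 waits on L12 — all released -> runs and releases L10 and L2
  J5 waits on L12 — all released -> runs and releases L13
  J2 waits on L15 — all released -> runs and releases L4
  J3 waits on L4 — all released -> runs and releases L7
  J8 waits on L2 — all released -> runs and releases L6


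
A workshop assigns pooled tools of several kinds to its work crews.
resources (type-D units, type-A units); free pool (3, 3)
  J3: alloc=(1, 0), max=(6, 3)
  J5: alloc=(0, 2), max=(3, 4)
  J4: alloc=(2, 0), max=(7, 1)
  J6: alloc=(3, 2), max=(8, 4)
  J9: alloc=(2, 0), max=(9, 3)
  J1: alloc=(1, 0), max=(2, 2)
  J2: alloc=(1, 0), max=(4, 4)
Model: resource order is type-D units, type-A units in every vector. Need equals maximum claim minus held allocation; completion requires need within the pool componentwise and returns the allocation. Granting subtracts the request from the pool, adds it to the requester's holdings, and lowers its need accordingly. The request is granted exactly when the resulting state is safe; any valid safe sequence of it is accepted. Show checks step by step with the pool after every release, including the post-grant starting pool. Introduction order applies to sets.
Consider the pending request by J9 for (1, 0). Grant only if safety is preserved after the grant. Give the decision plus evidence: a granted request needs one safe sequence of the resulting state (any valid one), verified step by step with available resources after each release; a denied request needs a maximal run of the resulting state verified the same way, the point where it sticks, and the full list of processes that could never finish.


DENY — the pretend-granted state is unsafe.
Key observation: J1, J5, J2 can finish, but then (4, 5) is all there is, and the blocked group's type-D units demands exceed it.
Pretend the grant happened; the run J1, J5, J2 goes as far as possible. Step-by-step check:
  pool = (2, 3)
  run J1 (needs (1, 2), free (2, 3)); after release of (1, 0) the pool is (3, 3)
  run J5 (needs (3, 2), free (3, 3)); after release of (0, 2) the pool is (3, 5)
  run J2 (needs (3, 4), free (3, 5)); after release of (1, 0) the pool is (4, 5)
  blocked: J3 wants (5, 3), pool (4, 5) — not enough type-D units
  blocked: J4 wants (5, 1), pool (4, 5) — not enough type-D units
  blocked: J6 wants (5, 2), pool (4, 5) — not enough type-D units
  blocked: J9 wants (6, 3), pool (4, 5) — not enough type-D units
Post-grant, the permanently blocked set is J3, J4, J6 and J9.
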